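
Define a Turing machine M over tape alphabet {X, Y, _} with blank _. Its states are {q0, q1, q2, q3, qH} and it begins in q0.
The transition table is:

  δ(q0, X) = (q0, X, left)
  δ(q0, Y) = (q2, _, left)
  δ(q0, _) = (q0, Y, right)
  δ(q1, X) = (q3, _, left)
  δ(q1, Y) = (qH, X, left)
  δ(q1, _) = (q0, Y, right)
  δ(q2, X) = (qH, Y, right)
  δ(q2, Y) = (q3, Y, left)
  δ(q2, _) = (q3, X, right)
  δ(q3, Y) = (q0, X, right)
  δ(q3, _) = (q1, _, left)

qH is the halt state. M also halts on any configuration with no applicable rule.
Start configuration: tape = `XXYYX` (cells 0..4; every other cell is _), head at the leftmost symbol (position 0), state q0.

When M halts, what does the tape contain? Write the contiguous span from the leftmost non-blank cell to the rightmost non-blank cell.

state=q0 head=0 tape=____[X]XYYX   (q0,X)→(q0,X,left)
state=q0 head=-1 tape=___[_]XXYYX   (q0,_)→(q0,Y,right)
state=q0 head=0 tape=___Y[X]XYYX   (q0,X)→(q0,X,left)
state=q0 head=-1 tape=___[Y]XXYYX   (q0,Y)→(q2,_,left)
state=q2 head=-2 tape=__[_]_XXYYX   (q2,_)→(q3,X,right)
state=q3 head=-1 tape=__X[_]XXYYX   (q3,_)→(q1,_,left)
state=q1 head=-2 tape=__[X]_XXYYX   (q1,X)→(q3,_,left)
state=q3 head=-3 tape=_[_]__XXYYX   (q3,_)→(q1,_,left)
state=q1 head=-4 tape=[_]___XXYYX   (q1,_)→(q0,Y,right)
state=q0 head=-3 tape=Y[_]__XXYYX   (q0,_)→(q0,Y,right)
state=q0 head=-2 tape=YY[_]_XXYYX   (q0,_)→(q0,Y,right)
state=q0 head=-1 tape=YYY[_]XXYYX   (q0,_)→(q0,Y,right)
state=q0 head=0 tape=YYYY[X]XYYX   (q0,X)→(q0,X,left)
state=q0 head=-1 tape=YYY[Y]XXYYX   (q0,Y)→(q2,_,left)
state=q2 head=-2 tape=YY[Y]_XXYYX   (q2,Y)→(q3,Y,left)
state=q3 head=-3 tape=Y[Y]Y_XXYYX   (q3,Y)→(q0,X,right)
state=q0 head=-2 tape=YX[Y]_XXYYX   (q0,Y)→(q2,_,left)
state=q2 head=-3 tape=Y[X]__XXYYX   (q2,X)→(qH,Y,right)
state=qH head=-2 tape=YY[_]_XXYYX
The non-blank tape span at halt is YY__XXYYX.

YY__XXYYX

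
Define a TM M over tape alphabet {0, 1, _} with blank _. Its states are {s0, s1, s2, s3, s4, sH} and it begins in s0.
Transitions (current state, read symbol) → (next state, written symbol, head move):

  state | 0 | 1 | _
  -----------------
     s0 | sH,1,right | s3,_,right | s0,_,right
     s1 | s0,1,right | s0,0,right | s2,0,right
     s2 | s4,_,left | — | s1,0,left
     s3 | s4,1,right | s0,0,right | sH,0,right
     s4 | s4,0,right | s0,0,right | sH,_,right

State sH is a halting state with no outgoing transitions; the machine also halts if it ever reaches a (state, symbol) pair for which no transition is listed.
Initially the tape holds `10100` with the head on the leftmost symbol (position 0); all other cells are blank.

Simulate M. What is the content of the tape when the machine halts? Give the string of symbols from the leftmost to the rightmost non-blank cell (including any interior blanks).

1010

s0 | [1]0100   read 1 → write _, move right, go to s3
s3 | _[0]100   read 0 → write 1, move right, go to s4
s4 | _1[1]00   read 1 → write 0, move right, go to s0
s0 | _10[0]0   read 0 → write 1, move right, go to sH
sH | _101[0]
The non-blank tape span at halt is 1010.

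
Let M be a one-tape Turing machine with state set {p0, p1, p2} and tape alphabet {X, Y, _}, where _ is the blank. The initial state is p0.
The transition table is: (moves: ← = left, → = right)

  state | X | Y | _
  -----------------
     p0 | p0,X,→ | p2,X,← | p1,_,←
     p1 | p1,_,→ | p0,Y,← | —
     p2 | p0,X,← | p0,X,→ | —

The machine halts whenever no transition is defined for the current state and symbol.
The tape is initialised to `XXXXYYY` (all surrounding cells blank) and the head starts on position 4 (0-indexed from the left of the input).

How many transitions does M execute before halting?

state=p0 head=4 tape=XXXX[Y]YY_   (p0,Y)→(p2,X,←)
state=p2 head=3 tape=XXX[X]XYY_   (p2,X)→(p0,X,←)
state=p0 head=2 tape=XX[X]XXYY_   (p0,X)→(p0,X,→)
state=p0 head=3 tape=XXX[X]XYY_   (p0,X)→(p0,X,→)
state=p0 head=4 tape=XXXX[X]YY_   (p0,X)→(p0,X,→)
state=p0 head=5 tape=XXXXX[Y]Y_   (p0,Y)→(p2,X,←)
state=p2 head=4 tape=XXXX[X]XY_   (p2,X)→(p0,X,←)
state=p0 head=3 tape=XXX[X]XXY_   (p0,X)→(p0,X,→)
state=p0 head=4 tape=XXXX[X]XY_   (p0,X)→(p0,X,→)
state=p0 head=5 tape=XXXXX[X]Y_   (p0,X)→(p0,X,→)
state=p0 head=6 tape=XXXXXX[Y]_   (p0,Y)→(p2,X,←)
state=p2 head=5 tape=XXXXX[X]X_   (p2,X)→(p0,X,←)
state=p0 head=4 tape=XXXX[X]XX_   (p0,X)→(p0,X,→)
state=p0 head=5 tape=XXXXX[X]X_   (p0,X)→(p0,X,→)
state=p0 head=6 tape=XXXXXX[X]_   (p0,X)→(p0,X,→)
state=p0 head=7 tape=XXXXXXX[_]   (p0,_)→(p1,_,←)
state=p1 head=6 tape=XXXXXX[X]_   (p1,X)→(p1,_,→)
state=p1 head=7 tape=XXXXXX_[_]
M halts after 17 transitions.

17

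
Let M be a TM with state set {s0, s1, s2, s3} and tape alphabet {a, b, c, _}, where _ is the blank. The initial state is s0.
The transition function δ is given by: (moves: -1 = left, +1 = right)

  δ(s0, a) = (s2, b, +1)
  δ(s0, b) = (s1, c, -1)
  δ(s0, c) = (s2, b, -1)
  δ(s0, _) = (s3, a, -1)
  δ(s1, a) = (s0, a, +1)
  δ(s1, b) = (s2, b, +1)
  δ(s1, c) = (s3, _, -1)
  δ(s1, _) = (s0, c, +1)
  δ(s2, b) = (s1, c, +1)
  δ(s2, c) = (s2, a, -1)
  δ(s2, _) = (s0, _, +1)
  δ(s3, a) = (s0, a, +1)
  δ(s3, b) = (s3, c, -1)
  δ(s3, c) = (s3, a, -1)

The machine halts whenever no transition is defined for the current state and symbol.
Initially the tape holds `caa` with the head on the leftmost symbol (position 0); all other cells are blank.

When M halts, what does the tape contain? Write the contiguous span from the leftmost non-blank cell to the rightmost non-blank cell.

bcab_a

s0 | __[c]aa__   read c → write b, move -1, go to s2
s2 | _[_]baa__   read _ → write _, move +1, go to s0
s0 | __[b]aa__   read b → write c, move -1, go to s1
s1 | _[_]caa__   read _ → write c, move +1, go to s0
s0 | _c[c]aa__   read c → write b, move -1, go to s2
s2 | _[c]baa__   read c → write a, move -1, go to s2
s2 | [_]abaa__   read _ → write _, move +1, go to s0
s0 | _[a]baa__   read a → write b, move +1, go to s2
s2 | _b[b]aa__   read b → write c, move +1, go to s1
s1 | _bc[a]a__   read a → write a, move +1, go to s0
s0 | _bca[a]__   read a → write b, move +1, go to s2
s2 | _bcab[_]_   read _ → write _, move +1, go to s0
s0 | _bcab_[_]   read _ → write a, move -1, go to s3
s3 | _bcab[_]a
The non-blank tape span at halt is bcab_a.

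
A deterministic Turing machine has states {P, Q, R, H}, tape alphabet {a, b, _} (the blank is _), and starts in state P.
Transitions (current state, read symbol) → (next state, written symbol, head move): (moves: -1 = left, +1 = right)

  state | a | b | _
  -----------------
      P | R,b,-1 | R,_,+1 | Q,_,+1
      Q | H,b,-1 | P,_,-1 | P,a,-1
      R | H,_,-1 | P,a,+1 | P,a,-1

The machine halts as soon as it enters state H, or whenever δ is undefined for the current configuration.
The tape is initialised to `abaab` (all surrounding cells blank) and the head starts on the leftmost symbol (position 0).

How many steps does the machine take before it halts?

4

state=P head=0 tape=__[a]baab   (P,a)→(R,b,-1)
state=R head=-1 tape=_[_]bbaab   (R,_)→(P,a,-1)
state=P head=-2 tape=[_]abbaab   (P,_)→(Q,_,+1)
state=Q head=-1 tape=_[a]bbaab   (Q,a)→(H,b,-1)
state=H head=-2 tape=[_]bbbaab
M halts after 4 transitions.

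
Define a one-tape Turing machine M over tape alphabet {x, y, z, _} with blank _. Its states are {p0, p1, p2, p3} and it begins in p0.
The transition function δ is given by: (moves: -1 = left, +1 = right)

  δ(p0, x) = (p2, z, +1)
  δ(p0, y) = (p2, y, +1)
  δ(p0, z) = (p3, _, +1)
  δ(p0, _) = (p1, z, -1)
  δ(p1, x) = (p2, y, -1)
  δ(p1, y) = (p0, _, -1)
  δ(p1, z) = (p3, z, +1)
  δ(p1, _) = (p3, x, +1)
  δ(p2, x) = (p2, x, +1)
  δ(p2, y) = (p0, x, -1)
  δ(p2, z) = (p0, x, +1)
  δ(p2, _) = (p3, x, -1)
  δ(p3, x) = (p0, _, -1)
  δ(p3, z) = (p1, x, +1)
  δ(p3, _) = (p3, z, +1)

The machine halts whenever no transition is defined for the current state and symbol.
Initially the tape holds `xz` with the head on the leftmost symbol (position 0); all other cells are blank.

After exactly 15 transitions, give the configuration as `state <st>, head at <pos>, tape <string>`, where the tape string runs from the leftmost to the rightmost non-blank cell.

state=p0 head=0 tape=[x]z__   (p0,x)→(p2,z,+1)
state=p2 head=1 tape=z[z]__   (p2,z)→(p0,x,+1)
state=p0 head=2 tape=zx[_]_   (p0,_)→(p1,z,-1)
state=p1 head=1 tape=z[x]z_   (p1,x)→(p2,y,-1)
state=p2 head=0 tape=[z]yz_   (p2,z)→(p0,x,+1)
state=p0 head=1 tape=x[y]z_   (p0,y)→(p2,y,+1)
state=p2 head=2 tape=xy[z]_   (p2,z)→(p0,x,+1)
state=p0 head=3 tape=xyx[_]   (p0,_)→(p1,z,-1)
state=p1 head=2 tape=xy[x]z   (p1,x)→(p2,y,-1)
state=p2 head=1 tape=x[y]yz   (p2,y)→(p0,x,-1)
state=p0 head=0 tape=[x]xyz   (p0,x)→(p2,z,+1)
state=p2 head=1 tape=z[x]yz   (p2,x)→(p2,x,+1)
state=p2 head=2 tape=zx[y]z   (p2,y)→(p0,x,-1)
state=p0 head=1 tape=z[x]xz   (p0,x)→(p2,z,+1)
state=p2 head=2 tape=zz[x]z   (p2,x)→(p2,x,+1)
state=p2 head=3 tape=zzx[z]
After 15 steps: state p2, head at 3, tape zzxz.

state p2, head at 3, tape zzxz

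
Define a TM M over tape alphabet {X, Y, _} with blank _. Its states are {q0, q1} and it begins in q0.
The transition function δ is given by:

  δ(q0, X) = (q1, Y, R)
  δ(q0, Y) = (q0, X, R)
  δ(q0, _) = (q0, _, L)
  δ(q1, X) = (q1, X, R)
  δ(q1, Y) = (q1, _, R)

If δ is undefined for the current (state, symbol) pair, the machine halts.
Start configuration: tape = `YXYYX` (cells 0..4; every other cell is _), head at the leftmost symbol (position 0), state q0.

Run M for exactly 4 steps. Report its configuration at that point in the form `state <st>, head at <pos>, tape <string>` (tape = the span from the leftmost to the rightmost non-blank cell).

state=q0 head=0 tape=[Y]XYYX   (q0,Y)→(q0,X,R)
state=q0 head=1 tape=X[X]YYX   (q0,X)→(q1,Y,R)
state=q1 head=2 tape=XY[Y]YX   (q1,Y)→(q1,_,R)
state=q1 head=3 tape=XY_[Y]X   (q1,Y)→(q1,_,R)
state=q1 head=4 tape=XY__[X]
After 4 steps: state q1, head at 4, tape XY__X.

state q1, head at 4, tape XY__X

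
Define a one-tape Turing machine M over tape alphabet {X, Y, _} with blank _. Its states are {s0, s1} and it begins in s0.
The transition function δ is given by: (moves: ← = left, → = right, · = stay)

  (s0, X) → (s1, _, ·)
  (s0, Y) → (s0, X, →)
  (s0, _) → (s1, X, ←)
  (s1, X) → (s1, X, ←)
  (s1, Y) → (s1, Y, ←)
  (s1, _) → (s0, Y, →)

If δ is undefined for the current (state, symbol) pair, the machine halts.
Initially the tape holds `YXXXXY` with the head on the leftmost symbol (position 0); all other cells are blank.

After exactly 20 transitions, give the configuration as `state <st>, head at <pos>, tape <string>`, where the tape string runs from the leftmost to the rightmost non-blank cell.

s0 | _[Y]XXXXY_   read Y → write X, move →, go to s0
s0 | _X[X]XXXY_   read X → write _, move ·, go to s1
s1 | _X[_]XXXY_   read _ → write Y, move →, go to s0
s0 | _XY[X]XXY_   read X → write _, move ·, go to s1
s1 | _XY[_]XXY_   read _ → write Y, move →, go to s0
s0 | _XYY[X]XY_   read X → write _, move ·, go to s1
s1 | _XYY[_]XY_   read _ → write Y, move →, go to s0
s0 | _XYYY[X]Y_   read X → write _, move ·, go to s1
s1 | _XYYY[_]Y_   read _ → write Y, move →, go to s0
s0 | _XYYYY[Y]_   read Y → write X, move →, go to s0
s0 | _XYYYYX[_]   read _ → write X, move ←, go to s1
s1 | _XYYYY[X]X   read X → write X, move ←, go to s1
s1 | _XYYY[Y]XX   read Y → write Y, move ←, go to s1
s1 | _XYY[Y]YXX   read Y → write Y, move ←, go to s1
s1 | _XY[Y]YYXX   read Y → write Y, move ←, go to s1
s1 | _X[Y]YYYXX   read Y → write Y, move ←, go to s1
s1 | _[X]YYYYXX   read X → write X, move ←, go to s1
s1 | [_]XYYYYXX   read _ → write Y, move →, go to s0
s0 | Y[X]YYYYXX   read X → write _, move ·, go to s1
s1 | Y[_]YYYYXX   read _ → write Y, move →, go to s0
s0 | YY[Y]YYYXX
After 20 steps: state s0, head at 1, tape YYYYYYXX.

state s0, head at 1, tape YYYYYYXX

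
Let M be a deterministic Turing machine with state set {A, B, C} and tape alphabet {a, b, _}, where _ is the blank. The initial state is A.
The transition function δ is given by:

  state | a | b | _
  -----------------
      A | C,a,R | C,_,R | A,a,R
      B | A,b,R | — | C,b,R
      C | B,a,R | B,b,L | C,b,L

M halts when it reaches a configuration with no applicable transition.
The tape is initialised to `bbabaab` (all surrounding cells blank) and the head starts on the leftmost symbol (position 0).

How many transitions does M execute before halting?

4

state=A head=0 tape=[b]babaab   (A,b)→(C,_,R)
state=C head=1 tape=_[b]abaab   (C,b)→(B,b,L)
state=B head=0 tape=[_]babaab   (B,_)→(C,b,R)
state=C head=1 tape=b[b]abaab   (C,b)→(B,b,L)
state=B head=0 tape=[b]babaab
M halts after 4 transitions.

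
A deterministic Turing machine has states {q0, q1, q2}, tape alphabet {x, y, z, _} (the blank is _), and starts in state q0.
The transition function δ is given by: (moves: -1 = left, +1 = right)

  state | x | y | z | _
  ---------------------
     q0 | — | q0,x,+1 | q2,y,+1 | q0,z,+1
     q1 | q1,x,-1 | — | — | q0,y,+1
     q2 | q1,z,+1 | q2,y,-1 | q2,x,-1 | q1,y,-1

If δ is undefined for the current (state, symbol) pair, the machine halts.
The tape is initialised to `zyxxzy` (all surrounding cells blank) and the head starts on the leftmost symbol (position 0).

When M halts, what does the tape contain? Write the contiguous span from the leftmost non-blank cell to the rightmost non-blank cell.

state=q0 head=0 tape=__[z]yxxzy   (q0,z)→(q2,y,+1)
state=q2 head=1 tape=__y[y]xxzy   (q2,y)→(q2,y,-1)
state=q2 head=0 tape=__[y]yxxzy   (q2,y)→(q2,y,-1)
state=q2 head=-1 tape=_[_]yyxxzy   (q2,_)→(q1,y,-1)
state=q1 head=-2 tape=[_]yyyxxzy   (q1,_)→(q0,y,+1)
state=q0 head=-1 tape=y[y]yyxxzy   (q0,y)→(q0,x,+1)
state=q0 head=0 tape=yx[y]yxxzy   (q0,y)→(q0,x,+1)
state=q0 head=1 tape=yxx[y]xxzy   (q0,y)→(q0,x,+1)
state=q0 head=2 tape=yxxx[x]xzy
The non-blank tape span at halt is yxxxxxzy.

yxxxxxzy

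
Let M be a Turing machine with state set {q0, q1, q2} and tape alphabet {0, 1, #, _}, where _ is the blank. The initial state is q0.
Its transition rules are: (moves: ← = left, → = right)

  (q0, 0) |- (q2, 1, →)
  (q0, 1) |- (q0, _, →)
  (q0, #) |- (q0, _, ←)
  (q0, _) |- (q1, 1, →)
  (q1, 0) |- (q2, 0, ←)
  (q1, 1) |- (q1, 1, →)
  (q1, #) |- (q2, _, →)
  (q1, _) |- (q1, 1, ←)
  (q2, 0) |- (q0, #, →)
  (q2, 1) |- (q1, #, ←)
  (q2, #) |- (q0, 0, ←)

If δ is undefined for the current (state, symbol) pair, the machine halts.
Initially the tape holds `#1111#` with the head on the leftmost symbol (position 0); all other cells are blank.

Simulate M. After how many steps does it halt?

q0 | _[#]1111#_   read # → write _, move ←, go to q0
q0 | [_]_1111#_   read _ → write 1, move →, go to q1
q1 | 1[_]1111#_   read _ → write 1, move ←, go to q1
q1 | [1]11111#_   read 1 → write 1, move →, go to q1
q1 | 1[1]1111#_   read 1 → write 1, move →, go to q1
q1 | 11[1]111#_   read 1 → write 1, move →, go to q1
q1 | 111[1]11#_   read 1 → write 1, move →, go to q1
q1 | 1111[1]1#_   read 1 → write 1, move →, go to q1
q1 | 11111[1]#_   read 1 → write 1, move →, go to q1
q1 | 111111[#]_   read # → write _, move →, go to q2
q2 | 111111_[_]
M halts after 10 transitions.

10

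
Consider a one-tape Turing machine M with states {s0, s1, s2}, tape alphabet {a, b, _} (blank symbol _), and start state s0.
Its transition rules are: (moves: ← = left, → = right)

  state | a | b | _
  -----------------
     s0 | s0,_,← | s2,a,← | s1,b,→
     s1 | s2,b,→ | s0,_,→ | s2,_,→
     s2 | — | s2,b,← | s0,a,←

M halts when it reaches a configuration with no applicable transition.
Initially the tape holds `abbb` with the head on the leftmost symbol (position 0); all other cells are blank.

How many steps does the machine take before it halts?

state=s0 head=0 tape=___[a]bbb   (s0,a)→(s0,_,←)
state=s0 head=-1 tape=__[_]_bbb   (s0,_)→(s1,b,→)
state=s1 head=0 tape=__b[_]bbb   (s1,_)→(s2,_,→)
state=s2 head=1 tape=__b_[b]bb   (s2,b)→(s2,b,←)
state=s2 head=0 tape=__b[_]bbb   (s2,_)→(s0,a,←)
state=s0 head=-1 tape=__[b]abbb   (s0,b)→(s2,a,←)
state=s2 head=-2 tape=_[_]aabbb   (s2,_)→(s0,a,←)
state=s0 head=-3 tape=[_]aaabbb   (s0,_)→(s1,b,→)
state=s1 head=-2 tape=b[a]aabbb   (s1,a)→(s2,b,→)
state=s2 head=-1 tape=bb[a]abbb
M halts after 9 transitions.

9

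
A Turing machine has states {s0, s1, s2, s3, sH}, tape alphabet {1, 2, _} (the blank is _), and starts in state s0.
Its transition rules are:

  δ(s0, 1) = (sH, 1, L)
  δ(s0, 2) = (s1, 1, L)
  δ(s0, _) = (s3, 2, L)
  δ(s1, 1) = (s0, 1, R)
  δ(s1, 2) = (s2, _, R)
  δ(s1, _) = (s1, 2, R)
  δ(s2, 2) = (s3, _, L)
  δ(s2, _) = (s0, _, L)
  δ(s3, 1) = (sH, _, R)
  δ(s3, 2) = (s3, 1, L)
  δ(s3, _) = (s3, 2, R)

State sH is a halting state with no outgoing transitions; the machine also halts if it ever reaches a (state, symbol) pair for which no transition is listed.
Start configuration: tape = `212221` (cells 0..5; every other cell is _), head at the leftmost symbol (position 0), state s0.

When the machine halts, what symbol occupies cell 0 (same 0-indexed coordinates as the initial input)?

s0 | _[2]12221   read 2 → write 1, move L, go to s1
s1 | [_]112221   read _ → write 2, move R, go to s1
s1 | 2[1]12221   read 1 → write 1, move R, go to s0
s0 | 21[1]2221   read 1 → write 1, move L, go to sH
sH | 2[1]12221
Cell 0 holds 1 when M halts.

1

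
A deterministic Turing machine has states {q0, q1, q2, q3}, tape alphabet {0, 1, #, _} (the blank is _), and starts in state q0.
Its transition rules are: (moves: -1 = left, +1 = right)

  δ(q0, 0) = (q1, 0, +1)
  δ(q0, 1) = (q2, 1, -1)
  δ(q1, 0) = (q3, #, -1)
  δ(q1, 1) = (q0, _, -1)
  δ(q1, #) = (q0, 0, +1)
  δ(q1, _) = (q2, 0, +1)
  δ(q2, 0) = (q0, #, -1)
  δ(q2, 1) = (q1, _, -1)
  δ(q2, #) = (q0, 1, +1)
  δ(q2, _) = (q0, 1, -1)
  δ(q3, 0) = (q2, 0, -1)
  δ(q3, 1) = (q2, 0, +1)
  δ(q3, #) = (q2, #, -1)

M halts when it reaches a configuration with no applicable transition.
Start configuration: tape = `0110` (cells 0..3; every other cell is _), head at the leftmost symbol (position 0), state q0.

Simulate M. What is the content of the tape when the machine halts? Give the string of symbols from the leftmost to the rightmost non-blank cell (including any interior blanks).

10#_0

state=q0 head=0 tape=__[0]110   (q0,0)→(q1,0,+1)
state=q1 head=1 tape=__0[1]10   (q1,1)→(q0,_,-1)
state=q0 head=0 tape=__[0]_10   (q0,0)→(q1,0,+1)
state=q1 head=1 tape=__0[_]10   (q1,_)→(q2,0,+1)
state=q2 head=2 tape=__00[1]0   (q2,1)→(q1,_,-1)
state=q1 head=1 tape=__0[0]_0   (q1,0)→(q3,#,-1)
state=q3 head=0 tape=__[0]#_0   (q3,0)→(q2,0,-1)
state=q2 head=-1 tape=_[_]0#_0   (q2,_)→(q0,1,-1)
state=q0 head=-2 tape=[_]10#_0
The non-blank tape span at halt is 10#_0.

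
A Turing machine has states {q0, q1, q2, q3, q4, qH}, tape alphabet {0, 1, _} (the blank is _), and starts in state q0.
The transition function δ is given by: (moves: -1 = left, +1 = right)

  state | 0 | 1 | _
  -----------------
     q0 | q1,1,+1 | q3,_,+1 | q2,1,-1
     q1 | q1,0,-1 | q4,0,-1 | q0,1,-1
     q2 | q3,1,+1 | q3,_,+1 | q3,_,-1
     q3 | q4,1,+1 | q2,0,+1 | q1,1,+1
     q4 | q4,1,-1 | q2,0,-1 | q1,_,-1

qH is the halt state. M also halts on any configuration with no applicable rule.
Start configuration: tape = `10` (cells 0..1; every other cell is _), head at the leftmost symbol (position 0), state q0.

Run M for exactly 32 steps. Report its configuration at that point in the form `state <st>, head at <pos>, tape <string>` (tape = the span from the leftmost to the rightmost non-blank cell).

state q1, head at -2, tape 0_0110_0

q0 | _______[1]0_   read 1 → write _, move +1, go to q3
q3 | ________[0]_   read 0 → write 1, move +1, go to q4
q4 | ________1[_]   read _ → write _, move -1, go to q1
q1 | ________[1]_   read 1 → write 0, move -1, go to q4
q4 | _______[_]0_   read _ → write _, move -1, go to q1
q1 | ______[_]_0_   read _ → write 1, move -1, go to q0
q0 | _____[_]1_0_   read _ → write 1, move -1, go to q2
q2 | ____[_]11_0_   read _ → write _, move -1, go to q3
q3 | ___[_]_11_0_   read _ → write 1, move +1, go to q1
q1 | ___1[_]11_0_   read _ → write 1, move -1, go to q0
q0 | ___[1]111_0_   read 1 → write _, move +1, go to q3
q3 | ____[1]11_0_   read 1 → write 0, move +1, go to q2
q2 | ____0[1]1_0_   read 1 → write _, move +1, go to q3
q3 | ____0_[1]_0_   read 1 → write 0, move +1, go to q2
q2 | ____0_0[_]0_   read _ → write _, move -1, go to q3
q3 | ____0_[0]_0_   read 0 → write 1, move +1, go to q4
q4 | ____0_1[_]0_   read _ → write _, move -1, go to q1
q1 | ____0_[1]_0_   read 1 → write 0, move -1, go to q4
q4 | ____0[_]0_0_   read _ → write _, move -1, go to q1
q1 | ____[0]_0_0_   read 0 → write 0, move -1, go to q1
q1 | ___[_]0_0_0_   read _ → write 1, move -1, go to q0
q0 | __[_]10_0_0_   read _ → write 1, move -1, go to q2
q2 | _[_]110_0_0_   read _ → write _, move -1, go to q3
q3 | [_]_110_0_0_   read _ → write 1, move +1, go to q1
q1 | 1[_]110_0_0_   read _ → write 1, move -1, go to q0
q0 | [1]1110_0_0_   read 1 → write _, move +1, go to q3
q3 | _[1]110_0_0_   read 1 → write 0, move +1, go to q2
q2 | _0[1]10_0_0_   read 1 → write _, move +1, go to q3
q3 | _0_[1]0_0_0_   read 1 → write 0, move +1, go to q2
q2 | _0_0[0]_0_0_   read 0 → write 1, move +1, go to q3
q3 | _0_01[_]0_0_   read _ → write 1, move +1, go to q1
q1 | _0_011[0]_0_   read 0 → write 0, move -1, go to q1
q1 | _0_01[1]0_0_
After 32 steps: state q1, head at -2, tape 0_0110_0.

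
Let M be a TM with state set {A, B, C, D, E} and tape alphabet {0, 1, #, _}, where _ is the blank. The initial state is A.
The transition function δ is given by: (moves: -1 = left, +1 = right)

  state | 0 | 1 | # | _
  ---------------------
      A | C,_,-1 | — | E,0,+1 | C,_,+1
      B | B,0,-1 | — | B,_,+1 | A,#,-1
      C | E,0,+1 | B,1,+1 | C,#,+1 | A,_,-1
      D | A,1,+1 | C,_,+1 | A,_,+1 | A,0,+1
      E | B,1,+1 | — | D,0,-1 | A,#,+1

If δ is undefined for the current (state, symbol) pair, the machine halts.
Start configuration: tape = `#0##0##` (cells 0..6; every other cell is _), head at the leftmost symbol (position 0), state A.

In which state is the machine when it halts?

A

A | [#]0##0##   read # → write 0, move +1, go to E
E | 0[0]##0##   read 0 → write 1, move +1, go to B
B | 01[#]#0##   read # → write _, move +1, go to B
B | 01_[#]0##   read # → write _, move +1, go to B
B | 01__[0]##   read 0 → write 0, move -1, go to B
B | 01_[_]0##   read _ → write #, move -1, go to A
A | 01[_]#0##   read _ → write _, move +1, go to C
C | 01_[#]0##   read # → write #, move +1, go to C
C | 01_#[0]##   read 0 → write 0, move +1, go to E
E | 01_#0[#]#   read # → write 0, move -1, go to D
D | 01_#[0]0#   read 0 → write 1, move +1, go to A
A | 01_#1[0]#   read 0 → write _, move -1, go to C
C | 01_#[1]_#   read 1 → write 1, move +1, go to B
B | 01_#1[_]#   read _ → write #, move -1, go to A
A | 01_#[1]##
No transition is defined for (A, 1); M halts in state A.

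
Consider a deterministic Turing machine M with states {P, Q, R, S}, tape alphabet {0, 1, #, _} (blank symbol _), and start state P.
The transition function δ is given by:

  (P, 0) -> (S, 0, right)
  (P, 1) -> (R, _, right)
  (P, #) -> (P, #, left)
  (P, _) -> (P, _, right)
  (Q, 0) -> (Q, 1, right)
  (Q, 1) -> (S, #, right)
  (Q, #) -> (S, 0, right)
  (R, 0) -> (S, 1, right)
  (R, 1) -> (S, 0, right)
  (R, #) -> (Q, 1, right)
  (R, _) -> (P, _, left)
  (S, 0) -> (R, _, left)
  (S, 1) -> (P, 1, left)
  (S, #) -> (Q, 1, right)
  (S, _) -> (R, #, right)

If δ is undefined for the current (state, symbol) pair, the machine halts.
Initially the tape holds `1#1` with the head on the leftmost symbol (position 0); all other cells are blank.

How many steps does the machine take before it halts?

15

state=P head=0 tape=[1]#1___   (P,1)→(R,_,right)
state=R head=1 tape=_[#]1___   (R,#)→(Q,1,right)
state=Q head=2 tape=_1[1]___   (Q,1)→(S,#,right)
state=S head=3 tape=_1#[_]__   (S,_)→(R,#,right)
state=R head=4 tape=_1##[_]_   (R,_)→(P,_,left)
state=P head=3 tape=_1#[#]__   (P,#)→(P,#,left)
state=P head=2 tape=_1[#]#__   (P,#)→(P,#,left)
state=P head=1 tape=_[1]##__   (P,1)→(R,_,right)
state=R head=2 tape=__[#]#__   (R,#)→(Q,1,right)
state=Q head=3 tape=__1[#]__   (Q,#)→(S,0,right)
state=S head=4 tape=__10[_]_   (S,_)→(R,#,right)
state=R head=5 tape=__10#[_]   (R,_)→(P,_,left)
state=P head=4 tape=__10[#]_   (P,#)→(P,#,left)
state=P head=3 tape=__1[0]#_   (P,0)→(S,0,right)
state=S head=4 tape=__10[#]_   (S,#)→(Q,1,right)
state=Q head=5 tape=__101[_]
M halts after 15 transitions.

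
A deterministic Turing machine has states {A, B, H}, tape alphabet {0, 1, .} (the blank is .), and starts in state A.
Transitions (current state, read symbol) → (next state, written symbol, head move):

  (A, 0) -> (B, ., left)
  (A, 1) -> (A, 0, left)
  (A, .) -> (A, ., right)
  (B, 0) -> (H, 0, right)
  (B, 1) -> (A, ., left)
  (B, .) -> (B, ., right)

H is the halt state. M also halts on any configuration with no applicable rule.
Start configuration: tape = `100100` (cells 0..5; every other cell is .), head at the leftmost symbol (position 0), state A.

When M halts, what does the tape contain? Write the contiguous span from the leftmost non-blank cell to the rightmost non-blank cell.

00100

state=A head=0 tape=.[1]00100   (A,1)→(A,0,left)
state=A head=-1 tape=[.]000100   (A,.)→(A,.,right)
state=A head=0 tape=.[0]00100   (A,0)→(B,.,left)
state=B head=-1 tape=[.].00100   (B,.)→(B,.,right)
state=B head=0 tape=.[.]00100   (B,.)→(B,.,right)
state=B head=1 tape=..[0]0100   (B,0)→(H,0,right)
state=H head=2 tape=..0[0]100
The non-blank tape span at halt is 00100.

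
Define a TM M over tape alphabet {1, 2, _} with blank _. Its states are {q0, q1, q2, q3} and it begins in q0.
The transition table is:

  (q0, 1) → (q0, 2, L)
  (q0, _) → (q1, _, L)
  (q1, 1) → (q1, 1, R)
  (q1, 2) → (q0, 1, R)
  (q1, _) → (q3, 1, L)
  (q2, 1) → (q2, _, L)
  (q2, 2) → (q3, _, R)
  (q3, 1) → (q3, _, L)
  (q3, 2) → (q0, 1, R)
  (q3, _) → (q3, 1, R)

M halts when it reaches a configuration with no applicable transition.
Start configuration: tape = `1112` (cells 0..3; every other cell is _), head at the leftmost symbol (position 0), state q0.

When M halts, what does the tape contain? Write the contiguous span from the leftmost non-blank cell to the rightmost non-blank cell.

q0 | ________[1]112   read 1 → write 2, move L, go to q0
q0 | _______[_]2112   read _ → write _, move L, go to q1
q1 | ______[_]_2112   read _ → write 1, move L, go to q3
q3 | _____[_]1_2112   read _ → write 1, move R, go to q3
q3 | _____1[1]_2112   read 1 → write _, move L, go to q3
q3 | _____[1]__2112   read 1 → write _, move L, go to q3
q3 | ____[_]___2112   read _ → write 1, move R, go to q3
q3 | ____1[_]__2112   read _ → write 1, move R, go to q3
q3 | ____11[_]_2112   read _ → write 1, move R, go to q3
q3 | ____111[_]2112   read _ → write 1, move R, go to q3
q3 | ____1111[2]112   read 2 → write 1, move R, go to q0
q0 | ____11111[1]12   read 1 → write 2, move L, go to q0
q0 | ____1111[1]212   read 1 → write 2, move L, go to q0
q0 | ____111[1]2212   read 1 → write 2, move L, go to q0
q0 | ____11[1]22212   read 1 → write 2, move L, go to q0
q0 | ____1[1]222212   read 1 → write 2, move L, go to q0
q0 | ____[1]2222212   read 1 → write 2, move L, go to q0
q0 | ___[_]22222212   read _ → write _, move L, go to q1
q1 | __[_]_22222212   read _ → write 1, move L, go to q3
q3 | _[_]1_22222212   read _ → write 1, move R, go to q3
q3 | _1[1]_22222212   read 1 → write _, move L, go to q3
q3 | _[1]__22222212   read 1 → write _, move L, go to q3
q3 | [_]___22222212   read _ → write 1, move R, go to q3
q3 | 1[_]__22222212   read _ → write 1, move R, go to q3
q3 | 11[_]_22222212   read _ → write 1, move R, go to q3
q3 | 111[_]22222212   read _ → write 1, move R, go to q3
q3 | 1111[2]2222212   read 2 → write 1, move R, go to q0
q0 | 11111[2]222212
The non-blank tape span at halt is 111112222212.

111112222212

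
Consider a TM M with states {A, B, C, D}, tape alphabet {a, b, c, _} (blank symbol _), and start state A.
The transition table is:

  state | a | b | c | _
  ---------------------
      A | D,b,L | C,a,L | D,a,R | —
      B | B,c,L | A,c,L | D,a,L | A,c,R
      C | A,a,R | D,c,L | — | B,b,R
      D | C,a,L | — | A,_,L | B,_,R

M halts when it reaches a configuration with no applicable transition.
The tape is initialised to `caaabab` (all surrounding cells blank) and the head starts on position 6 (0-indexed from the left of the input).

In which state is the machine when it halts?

A | caaaba[b]   read b → write a, move L, go to C
C | caaab[a]a   read a → write a, move R, go to A
A | caaaba[a]   read a → write b, move L, go to D
D | caaab[a]b   read a → write a, move L, go to C
C | caaa[b]ab   read b → write c, move L, go to D
D | caa[a]cab   read a → write a, move L, go to C
C | ca[a]acab   read a → write a, move R, go to A
A | caa[a]cab   read a → write b, move L, go to D
D | ca[a]bcab   read a → write a, move L, go to C
C | c[a]abcab   read a → write a, move R, go to A
A | ca[a]bcab   read a → write b, move L, go to D
D | c[a]bbcab   read a → write a, move L, go to C
C | [c]abbcab
No transition is defined for (C, c); M halts in state C.

C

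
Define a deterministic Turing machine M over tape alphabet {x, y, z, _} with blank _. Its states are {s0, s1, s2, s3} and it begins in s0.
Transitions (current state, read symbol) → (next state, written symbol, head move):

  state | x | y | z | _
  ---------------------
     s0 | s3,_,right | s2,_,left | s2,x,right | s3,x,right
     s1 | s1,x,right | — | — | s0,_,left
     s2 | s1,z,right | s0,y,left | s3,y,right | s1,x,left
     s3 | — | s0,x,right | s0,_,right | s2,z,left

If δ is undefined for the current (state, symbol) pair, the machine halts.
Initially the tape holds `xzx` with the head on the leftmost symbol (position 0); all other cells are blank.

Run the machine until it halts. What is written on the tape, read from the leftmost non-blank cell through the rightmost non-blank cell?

zzxz

s0 | [x]zx_   read x → write _, move right, go to s3
s3 | _[z]x_   read z → write _, move right, go to s0
s0 | __[x]_   read x → write _, move right, go to s3
s3 | ___[_]   read _ → write z, move left, go to s2
s2 | __[_]z   read _ → write x, move left, go to s1
s1 | _[_]xz   read _ → write _, move left, go to s0
s0 | [_]_xz   read _ → write x, move right, go to s3
s3 | x[_]xz   read _ → write z, move left, go to s2
s2 | [x]zxz   read x → write z, move right, go to s1
s1 | z[z]xz
The non-blank tape span at halt is zzxz.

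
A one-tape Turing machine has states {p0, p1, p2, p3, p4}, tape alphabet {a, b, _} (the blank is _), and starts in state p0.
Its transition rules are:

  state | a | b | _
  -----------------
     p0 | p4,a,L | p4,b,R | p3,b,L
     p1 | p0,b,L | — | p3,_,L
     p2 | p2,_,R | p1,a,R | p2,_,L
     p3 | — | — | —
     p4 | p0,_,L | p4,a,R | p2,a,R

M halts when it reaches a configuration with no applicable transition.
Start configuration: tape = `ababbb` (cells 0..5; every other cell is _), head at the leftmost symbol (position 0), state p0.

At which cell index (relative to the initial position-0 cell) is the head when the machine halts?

3

p0 | _[a]babbb   read a → write a, move L, go to p4
p4 | [_]ababbb   read _ → write a, move R, go to p2
p2 | a[a]babbb   read a → write _, move R, go to p2
p2 | a_[b]abbb   read b → write a, move R, go to p1
p1 | a_a[a]bbb   read a → write b, move L, go to p0
p0 | a_[a]bbbb   read a → write a, move L, go to p4
p4 | a[_]abbbb   read _ → write a, move R, go to p2
p2 | aa[a]bbbb   read a → write _, move R, go to p2
p2 | aa_[b]bbb   read b → write a, move R, go to p1
p1 | aa_a[b]bb
At halt the head is at cell 3.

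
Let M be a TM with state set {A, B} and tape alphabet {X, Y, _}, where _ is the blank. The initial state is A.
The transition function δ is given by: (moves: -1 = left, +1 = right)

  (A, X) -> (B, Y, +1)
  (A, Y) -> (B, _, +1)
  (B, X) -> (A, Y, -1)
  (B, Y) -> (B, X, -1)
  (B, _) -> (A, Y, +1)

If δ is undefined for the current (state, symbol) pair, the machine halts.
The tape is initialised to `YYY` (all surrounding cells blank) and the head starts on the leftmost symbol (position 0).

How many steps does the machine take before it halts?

20

A | _[Y]YY__   read Y → write _, move +1, go to B
B | __[Y]Y__   read Y → write X, move -1, go to B
B | _[_]XY__   read _ → write Y, move +1, go to A
A | _Y[X]Y__   read X → write Y, move +1, go to B
B | _YY[Y]__   read Y → write X, move -1, go to B
B | _Y[Y]X__   read Y → write X, move -1, go to B
B | _[Y]XX__   read Y → write X, move -1, go to B
B | [_]XXX__   read _ → write Y, move +1, go to A
A | Y[X]XX__   read X → write Y, move +1, go to B
B | YY[X]X__   read X → write Y, move -1, go to A
A | Y[Y]YX__   read Y → write _, move +1, go to B
B | Y_[Y]X__   read Y → write X, move -1, go to B
B | Y[_]XX__   read _ → write Y, move +1, go to A
A | YY[X]X__   read X → write Y, move +1, go to B
B | YYY[X]__   read X → write Y, move -1, go to A
A | YY[Y]Y__   read Y → write _, move +1, go to B
B | YY_[Y]__   read Y → write X, move -1, go to B
B | YY[_]X__   read _ → write Y, move +1, go to A
A | YYY[X]__   read X → write Y, move +1, go to B
B | YYYY[_]_   read _ → write Y, move +1, go to A
A | YYYYY[_]
M halts after 20 transitions.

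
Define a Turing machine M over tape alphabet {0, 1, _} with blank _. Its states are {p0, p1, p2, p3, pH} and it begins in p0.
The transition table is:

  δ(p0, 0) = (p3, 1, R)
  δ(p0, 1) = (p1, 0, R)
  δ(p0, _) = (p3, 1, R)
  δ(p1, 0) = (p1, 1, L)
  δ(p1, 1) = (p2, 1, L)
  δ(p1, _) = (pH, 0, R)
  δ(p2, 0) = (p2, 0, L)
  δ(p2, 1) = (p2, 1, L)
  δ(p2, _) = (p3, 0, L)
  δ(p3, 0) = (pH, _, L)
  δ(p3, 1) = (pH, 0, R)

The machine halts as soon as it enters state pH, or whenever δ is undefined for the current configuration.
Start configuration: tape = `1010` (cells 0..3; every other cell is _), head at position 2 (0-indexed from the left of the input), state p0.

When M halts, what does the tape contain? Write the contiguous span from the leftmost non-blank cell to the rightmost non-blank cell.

state=p0 head=2 tape=__10[1]0   (p0,1)→(p1,0,R)
state=p1 head=3 tape=__100[0]   (p1,0)→(p1,1,L)
state=p1 head=2 tape=__10[0]1   (p1,0)→(p1,1,L)
state=p1 head=1 tape=__1[0]11   (p1,0)→(p1,1,L)
state=p1 head=0 tape=__[1]111   (p1,1)→(p2,1,L)
state=p2 head=-1 tape=_[_]1111   (p2,_)→(p3,0,L)
state=p3 head=-2 tape=[_]01111
The non-blank tape span at halt is 01111.

01111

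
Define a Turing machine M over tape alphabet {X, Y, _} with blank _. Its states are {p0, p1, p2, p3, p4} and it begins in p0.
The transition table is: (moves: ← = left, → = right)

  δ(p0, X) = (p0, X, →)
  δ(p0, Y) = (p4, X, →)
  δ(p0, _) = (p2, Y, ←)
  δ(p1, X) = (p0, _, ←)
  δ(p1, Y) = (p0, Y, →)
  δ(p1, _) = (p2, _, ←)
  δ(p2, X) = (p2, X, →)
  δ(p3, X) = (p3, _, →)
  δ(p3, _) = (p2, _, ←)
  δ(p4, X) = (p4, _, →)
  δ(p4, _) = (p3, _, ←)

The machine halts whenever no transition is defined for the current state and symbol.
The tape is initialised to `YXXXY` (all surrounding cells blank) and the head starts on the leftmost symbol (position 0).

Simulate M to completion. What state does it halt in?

p4

state=p0 head=0 tape=[Y]XXXY   (p0,Y)→(p4,X,→)
state=p4 head=1 tape=X[X]XXY   (p4,X)→(p4,_,→)
state=p4 head=2 tape=X_[X]XY   (p4,X)→(p4,_,→)
state=p4 head=3 tape=X__[X]Y   (p4,X)→(p4,_,→)
state=p4 head=4 tape=X___[Y]
No transition is defined for (p4, Y); M halts in state p4.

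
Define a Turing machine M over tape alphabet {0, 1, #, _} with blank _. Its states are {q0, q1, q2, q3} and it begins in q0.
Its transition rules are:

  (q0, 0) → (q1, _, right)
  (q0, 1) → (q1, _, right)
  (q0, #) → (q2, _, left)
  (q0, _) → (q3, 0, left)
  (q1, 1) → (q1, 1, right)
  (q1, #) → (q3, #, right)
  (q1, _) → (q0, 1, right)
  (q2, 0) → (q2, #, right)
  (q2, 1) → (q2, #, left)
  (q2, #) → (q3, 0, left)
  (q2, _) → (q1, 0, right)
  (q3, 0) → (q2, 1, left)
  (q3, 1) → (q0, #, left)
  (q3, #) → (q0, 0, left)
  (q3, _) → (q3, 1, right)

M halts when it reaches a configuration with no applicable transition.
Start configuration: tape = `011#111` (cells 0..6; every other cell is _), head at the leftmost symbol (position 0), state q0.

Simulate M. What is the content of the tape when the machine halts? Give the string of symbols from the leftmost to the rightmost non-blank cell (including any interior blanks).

q0 | [0]11#111   read 0 → write _, move right, go to q1
q1 | _[1]1#111   read 1 → write 1, move right, go to q1
q1 | _1[1]#111   read 1 → write 1, move right, go to q1
q1 | _11[#]111   read # → write #, move right, go to q3
q3 | _11#[1]11   read 1 → write #, move left, go to q0
q0 | _11[#]#11   read # → write _, move left, go to q2
q2 | _1[1]_#11   read 1 → write #, move left, go to q2
q2 | _[1]#_#11   read 1 → write #, move left, go to q2
q2 | [_]##_#11   read _ → write 0, move right, go to q1
q1 | 0[#]#_#11   read # → write #, move right, go to q3
q3 | 0#[#]_#11   read # → write 0, move left, go to q0
q0 | 0[#]0_#11   read # → write _, move left, go to q2
q2 | [0]_0_#11   read 0 → write #, move right, go to q2
q2 | #[_]0_#11   read _ → write 0, move right, go to q1
q1 | #0[0]_#11
The non-blank tape span at halt is #00_#11.

#00_#11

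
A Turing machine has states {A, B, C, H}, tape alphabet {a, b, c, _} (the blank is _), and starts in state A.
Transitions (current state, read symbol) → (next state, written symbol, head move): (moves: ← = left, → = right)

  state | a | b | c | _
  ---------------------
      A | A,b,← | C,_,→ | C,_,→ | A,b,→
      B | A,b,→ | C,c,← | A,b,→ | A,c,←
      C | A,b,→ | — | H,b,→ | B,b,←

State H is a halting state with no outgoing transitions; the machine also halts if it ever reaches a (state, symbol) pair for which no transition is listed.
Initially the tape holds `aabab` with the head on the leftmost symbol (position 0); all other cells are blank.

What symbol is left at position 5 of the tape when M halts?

b

A | _[a]abab_   read a → write b, move ←, go to A
A | [_]babab_   read _ → write b, move →, go to A
A | b[b]abab_   read b → write _, move →, go to C
C | b_[a]bab_   read a → write b, move →, go to A
A | b_b[b]ab_   read b → write _, move →, go to C
C | b_b_[a]b_   read a → write b, move →, go to A
A | b_b_b[b]_   read b → write _, move →, go to C
C | b_b_b_[_]   read _ → write b, move ←, go to B
B | b_b_b[_]b   read _ → write c, move ←, go to A
A | b_b_[b]cb   read b → write _, move →, go to C
C | b_b__[c]b   read c → write b, move →, go to H
H | b_b__b[b]
Cell 5 holds b when M halts.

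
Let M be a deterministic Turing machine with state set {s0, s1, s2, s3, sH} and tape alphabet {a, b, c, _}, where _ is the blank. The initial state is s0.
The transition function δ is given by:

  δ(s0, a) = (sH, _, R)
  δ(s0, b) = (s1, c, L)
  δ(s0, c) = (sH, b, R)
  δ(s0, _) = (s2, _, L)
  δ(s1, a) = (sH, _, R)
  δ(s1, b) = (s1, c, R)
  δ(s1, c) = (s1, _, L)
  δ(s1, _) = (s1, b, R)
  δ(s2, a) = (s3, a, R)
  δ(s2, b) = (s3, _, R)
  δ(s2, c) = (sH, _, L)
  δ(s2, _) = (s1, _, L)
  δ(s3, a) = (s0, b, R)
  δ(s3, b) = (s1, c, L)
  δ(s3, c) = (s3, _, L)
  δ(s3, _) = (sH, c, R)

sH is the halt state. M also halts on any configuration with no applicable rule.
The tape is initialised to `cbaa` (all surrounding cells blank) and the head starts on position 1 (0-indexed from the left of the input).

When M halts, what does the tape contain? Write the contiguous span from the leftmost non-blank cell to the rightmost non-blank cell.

bcb_a

s0 | _c[b]aa   read b → write c, move L, go to s1
s1 | _[c]caa   read c → write _, move L, go to s1
s1 | [_]_caa   read _ → write b, move R, go to s1
s1 | b[_]caa   read _ → write b, move R, go to s1
s1 | bb[c]aa   read c → write _, move L, go to s1
s1 | b[b]_aa   read b → write c, move R, go to s1
s1 | bc[_]aa   read _ → write b, move R, go to s1
s1 | bcb[a]a   read a → write _, move R, go to sH
sH | bcb_[a]
The non-blank tape span at halt is bcb_a.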